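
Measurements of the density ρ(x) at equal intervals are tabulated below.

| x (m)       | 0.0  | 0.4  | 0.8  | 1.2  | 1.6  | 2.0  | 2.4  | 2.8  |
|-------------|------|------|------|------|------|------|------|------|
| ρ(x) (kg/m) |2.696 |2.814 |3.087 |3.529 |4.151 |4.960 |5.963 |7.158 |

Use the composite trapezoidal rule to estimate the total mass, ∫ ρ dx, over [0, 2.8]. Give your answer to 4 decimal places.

h = 0.4, n = 7.
(h/2)·[y₀ + 2y₁ + 2y₂ + 2y₃ + 2y₄ + 2y₅ + 2y₆ + y₇] = 0.2·(58.862) = 11.7724.

11.7724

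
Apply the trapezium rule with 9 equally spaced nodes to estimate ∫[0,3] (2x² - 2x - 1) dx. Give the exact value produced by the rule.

6.140625

h = (3 − 0)/8 = 0.375.
Nodes x₀,…,x₈ = 0, 0.375, 0.75, 1.125, 1.5, 1.875, 2.25, 2.625, 3.
f(x) = 2x² - 2x - 1: f₀=-1, f₁=-1.46875, f₂=-1.375, f₃=-0.71875, f₄=0.5, f₅=2.28125, f₆=4.625, f₇=7.53125, f₈=11.
(h/2)·[f₀ + 2f₁ + 2f₂ + 2f₃ + 2f₄ + 2f₅ + 2f₆ + 2f₇ + f₈] = 0.1875·(32.75) = 6.140625.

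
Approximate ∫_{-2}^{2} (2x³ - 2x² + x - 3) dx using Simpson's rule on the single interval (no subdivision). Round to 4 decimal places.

-22.6667

S = (b−a)/6 · [f(-2) + 4f(0) + f(2)] = 0.666667·[(-29) + 4·(-3) + 7] = -22.6667.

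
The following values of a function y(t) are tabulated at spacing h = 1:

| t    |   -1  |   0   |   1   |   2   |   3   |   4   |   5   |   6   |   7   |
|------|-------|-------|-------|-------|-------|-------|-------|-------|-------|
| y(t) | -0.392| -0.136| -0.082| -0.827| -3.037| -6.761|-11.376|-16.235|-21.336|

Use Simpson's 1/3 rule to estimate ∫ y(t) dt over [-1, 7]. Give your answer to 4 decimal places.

-48.8513

h = 1, n = 8.
(h/3)·[y₀ + 4y₁ + 2y₂ + 4y₃ + 2y₄ + 4y₅ + 2y₆ + 4y₇ + y₈] = 0.333333·(-146.554) = -48.8513.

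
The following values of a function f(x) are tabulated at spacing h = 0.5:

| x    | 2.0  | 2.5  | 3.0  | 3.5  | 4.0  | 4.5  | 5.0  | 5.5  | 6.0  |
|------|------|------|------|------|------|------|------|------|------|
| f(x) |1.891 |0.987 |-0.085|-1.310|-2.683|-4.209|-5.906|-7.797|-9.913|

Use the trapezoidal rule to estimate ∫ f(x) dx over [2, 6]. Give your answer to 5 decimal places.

h = 0.5, n = 8.
(h/2)·[y₀ + 2y₁ + 2y₂ + 2y₃ + 2y₄ + 2y₅ + 2y₆ + 2y₇ + y₈] = 0.25·(-50.028) = -12.50700.

-12.50700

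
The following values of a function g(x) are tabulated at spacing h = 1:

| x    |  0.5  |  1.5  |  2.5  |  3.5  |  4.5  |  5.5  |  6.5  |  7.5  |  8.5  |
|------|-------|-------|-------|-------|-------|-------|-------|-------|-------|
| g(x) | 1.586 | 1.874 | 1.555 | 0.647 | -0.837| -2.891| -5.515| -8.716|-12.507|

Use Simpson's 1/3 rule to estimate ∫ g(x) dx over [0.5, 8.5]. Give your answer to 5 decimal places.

h = 1, n = 8.
(h/3)·[y₀ + 4y₁ + 2y₂ + 4y₃ + 2y₄ + 4y₅ + 2y₆ + 4y₇ + y₈] = 0.333333·(-56.859) = -18.95300.

-18.95300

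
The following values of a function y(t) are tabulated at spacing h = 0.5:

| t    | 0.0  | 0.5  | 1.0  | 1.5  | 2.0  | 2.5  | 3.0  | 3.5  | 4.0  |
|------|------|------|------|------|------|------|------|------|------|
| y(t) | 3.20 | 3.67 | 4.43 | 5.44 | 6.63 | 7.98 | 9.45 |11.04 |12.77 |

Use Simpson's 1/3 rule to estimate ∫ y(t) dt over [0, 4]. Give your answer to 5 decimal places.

28.25167

h = 0.5, n = 8.
(h/3)·[y₀ + 4y₁ + 2y₂ + 4y₃ + 2y₄ + 4y₅ + 2y₆ + 4y₇ + y₈] = 0.166667·(169.51) = 28.25167.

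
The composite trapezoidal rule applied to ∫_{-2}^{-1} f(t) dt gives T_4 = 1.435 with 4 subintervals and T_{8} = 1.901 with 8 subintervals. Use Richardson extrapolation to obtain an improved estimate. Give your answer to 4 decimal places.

R = (4·T_{8} − T_4) / 3 = (4·1.901 − 1.435)/3 = (6.169)/3 = 2.0563.

2.0563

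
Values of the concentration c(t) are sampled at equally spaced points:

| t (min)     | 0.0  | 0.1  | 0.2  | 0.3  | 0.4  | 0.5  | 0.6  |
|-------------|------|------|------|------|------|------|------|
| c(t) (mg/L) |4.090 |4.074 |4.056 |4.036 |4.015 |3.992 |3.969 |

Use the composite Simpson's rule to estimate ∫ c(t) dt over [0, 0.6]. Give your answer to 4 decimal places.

2.4203

h = 0.1, n = 6.
(h/3)·[y₀ + 4y₁ + 2y₂ + 4y₃ + 2y₄ + 4y₅ + y₆] = 0.033333·(72.609) = 2.4203.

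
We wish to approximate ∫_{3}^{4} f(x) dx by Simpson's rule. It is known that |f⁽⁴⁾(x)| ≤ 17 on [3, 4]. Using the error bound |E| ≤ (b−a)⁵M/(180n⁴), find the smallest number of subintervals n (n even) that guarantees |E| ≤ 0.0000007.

Need 17/(180n⁴) ≤ 0.0000007.
n⁴ ≥ 17/(180·0.0000007) = 134921 ⇒ n ≥ 19.1655, so the smallest even n is 20. (n must be even for Simpson's rule.)

20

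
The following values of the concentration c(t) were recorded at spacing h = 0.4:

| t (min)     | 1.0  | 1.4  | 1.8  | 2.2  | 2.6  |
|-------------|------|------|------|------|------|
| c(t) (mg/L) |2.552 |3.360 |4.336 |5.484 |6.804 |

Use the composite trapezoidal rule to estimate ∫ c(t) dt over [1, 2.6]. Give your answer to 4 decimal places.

h = 0.4, n = 4.
(h/2)·[y₀ + 2y₁ + 2y₂ + 2y₃ + y₄] = 0.2·(35.716) = 7.1432.

7.1432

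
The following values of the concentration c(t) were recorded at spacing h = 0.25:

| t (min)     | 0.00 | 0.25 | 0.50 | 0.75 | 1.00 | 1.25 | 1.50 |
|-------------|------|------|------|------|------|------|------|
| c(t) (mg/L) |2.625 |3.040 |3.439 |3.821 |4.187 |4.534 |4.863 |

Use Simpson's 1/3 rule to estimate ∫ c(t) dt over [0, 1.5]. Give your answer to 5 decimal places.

5.69333

h = 0.25, n = 6.
(h/3)·[y₀ + 4y₁ + 2y₂ + 4y₃ + 2y₄ + 4y₅ + y₆] = 0.083333·(68.320) = 5.69333.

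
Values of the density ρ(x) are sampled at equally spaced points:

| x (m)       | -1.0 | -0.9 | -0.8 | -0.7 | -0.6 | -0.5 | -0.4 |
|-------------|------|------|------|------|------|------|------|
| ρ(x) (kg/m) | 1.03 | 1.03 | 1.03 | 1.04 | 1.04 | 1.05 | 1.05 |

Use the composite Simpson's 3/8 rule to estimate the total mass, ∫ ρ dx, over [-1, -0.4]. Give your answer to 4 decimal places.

h = 0.1, n = 6.
(3h/8)·[y₀ + 3y₁ + 3y₂ + 2y₃ + 3y₄ + 3y₅ + y₆] = 0.0375·(16.61) = 0.6229.

0.6229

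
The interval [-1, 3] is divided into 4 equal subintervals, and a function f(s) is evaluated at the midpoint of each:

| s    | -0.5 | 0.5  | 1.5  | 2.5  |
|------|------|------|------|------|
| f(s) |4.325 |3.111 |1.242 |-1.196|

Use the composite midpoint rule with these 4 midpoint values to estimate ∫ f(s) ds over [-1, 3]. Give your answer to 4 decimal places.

7.4820

h = 1, n = 4.
h·[y(m₁) + y(m₂) + y(m₃) + y(m₄)] = 1·(7.482) = 7.4820.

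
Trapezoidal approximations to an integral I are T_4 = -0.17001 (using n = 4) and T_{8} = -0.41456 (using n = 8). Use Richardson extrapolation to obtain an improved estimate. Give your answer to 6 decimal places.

R = (4·T_{8} − T_4) / 3 = (4·(-0.41456) − (-0.17001))/3 = (-1.48823)/3 = -0.496077.

-0.496077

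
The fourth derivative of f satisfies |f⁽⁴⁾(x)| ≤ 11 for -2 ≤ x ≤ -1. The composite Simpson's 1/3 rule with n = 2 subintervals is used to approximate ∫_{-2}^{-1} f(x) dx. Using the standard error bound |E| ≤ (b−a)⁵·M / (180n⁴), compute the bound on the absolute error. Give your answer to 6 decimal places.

0.003819

|E| ≤ (1)⁵·11 / (180·2⁴) = 11/2880 = 0.003819.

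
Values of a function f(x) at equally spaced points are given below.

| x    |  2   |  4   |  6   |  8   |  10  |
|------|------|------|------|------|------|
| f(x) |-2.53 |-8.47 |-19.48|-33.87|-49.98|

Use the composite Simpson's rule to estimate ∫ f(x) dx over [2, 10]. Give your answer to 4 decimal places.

-173.8867

h = 2, n = 4.
(h/3)·[y₀ + 4y₁ + 2y₂ + 4y₃ + y₄] = 0.666667·(-260.83) = -173.8867.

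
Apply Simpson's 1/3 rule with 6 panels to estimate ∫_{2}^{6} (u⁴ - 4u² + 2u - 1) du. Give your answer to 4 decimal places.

h = (6 − 2)/6 = 0.666667.
Nodes u₀,…,u₆ = 2, 2.666667, 3.333333, 4, 4.666667, 5.333333, 6.
f(u) = u⁴ - 4u² + 2u - 1: f₀=3, f₁=26.456790, f₂=84.679012, f₃=199, f₄=395.493827, f₅=704.975309, f₆=1163.
(h/3)·[f₀ + 4f₁ + 2f₂ + 4f₃ + 2f₄ + 4f₅ + f₆] = 0.222222·(5848.074074) = 1299.5720.

1299.5720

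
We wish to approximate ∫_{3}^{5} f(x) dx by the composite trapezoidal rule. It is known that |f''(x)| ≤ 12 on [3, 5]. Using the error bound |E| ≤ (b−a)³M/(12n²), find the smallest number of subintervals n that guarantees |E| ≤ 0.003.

52

Need 96/(12n²) ≤ 0.003.
n² ≥ 96/(12·0.003) = 2666.67 ⇒ n ≥ 51.6398, so the smallest n is 52.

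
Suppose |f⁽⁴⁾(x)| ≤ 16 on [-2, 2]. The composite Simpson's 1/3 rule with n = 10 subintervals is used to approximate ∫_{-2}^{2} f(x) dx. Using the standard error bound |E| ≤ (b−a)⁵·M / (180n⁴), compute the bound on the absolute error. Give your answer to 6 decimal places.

0.009102

|E| ≤ (4)⁵·16 / (180·10⁴) = 16384/1800000 = 0.009102.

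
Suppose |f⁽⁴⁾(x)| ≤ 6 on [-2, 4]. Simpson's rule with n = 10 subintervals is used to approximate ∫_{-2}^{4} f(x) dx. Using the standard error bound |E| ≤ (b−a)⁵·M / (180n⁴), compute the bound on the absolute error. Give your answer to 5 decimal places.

0.02592

|E| ≤ (6)⁵·6 / (180·10⁴) = 46656/1800000 = 0.02592.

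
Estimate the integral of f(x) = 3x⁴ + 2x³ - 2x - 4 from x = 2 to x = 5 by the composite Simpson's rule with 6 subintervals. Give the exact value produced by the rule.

2127.375

h = (5 − 2)/6 = 0.5.
Nodes x₀,…,x₆ = 2, 2.5, 3, 3.5, 4, 4.5, 5.
f(x) = 3x⁴ + 2x³ - 2x - 4: f₀=56, f₁=139.4375, f₂=287, f₃=524.9375, f₄=884, f₅=1399.4375, f₆=2111.
(h/3)·[f₀ + 4f₁ + 2f₂ + 4f₃ + 2f₄ + 4f₅ + f₆] = 0.166667·(12764.25) = 2127.375.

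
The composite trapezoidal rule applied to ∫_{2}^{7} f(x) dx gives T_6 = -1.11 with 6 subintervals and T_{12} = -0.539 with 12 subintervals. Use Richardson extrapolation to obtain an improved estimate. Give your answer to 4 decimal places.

R = (4·T_{12} − T_6) / 3 = (4·(-0.539) − (-1.11))/3 = (-1.046)/3 = -0.3487.

-0.3487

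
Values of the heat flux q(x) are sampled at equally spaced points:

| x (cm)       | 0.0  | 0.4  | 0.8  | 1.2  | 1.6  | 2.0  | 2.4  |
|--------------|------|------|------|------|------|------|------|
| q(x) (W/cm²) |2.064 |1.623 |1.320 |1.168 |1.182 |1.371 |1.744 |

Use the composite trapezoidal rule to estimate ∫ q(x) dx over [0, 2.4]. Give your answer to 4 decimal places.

h = 0.4, n = 6.
(h/2)·[y₀ + 2y₁ + 2y₂ + 2y₃ + 2y₄ + 2y₅ + y₆] = 0.2·(17.136) = 3.4272.

3.4272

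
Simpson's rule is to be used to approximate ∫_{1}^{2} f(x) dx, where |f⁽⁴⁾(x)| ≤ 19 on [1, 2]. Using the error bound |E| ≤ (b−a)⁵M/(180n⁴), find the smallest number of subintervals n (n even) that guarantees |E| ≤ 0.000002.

16

Need 19/(180n⁴) ≤ 0.000002.
n⁴ ≥ 19/(180·0.000002) = 52777.8 ⇒ n ≥ 15.1570, so the smallest even n is 16. (n must be even for Simpson's rule.)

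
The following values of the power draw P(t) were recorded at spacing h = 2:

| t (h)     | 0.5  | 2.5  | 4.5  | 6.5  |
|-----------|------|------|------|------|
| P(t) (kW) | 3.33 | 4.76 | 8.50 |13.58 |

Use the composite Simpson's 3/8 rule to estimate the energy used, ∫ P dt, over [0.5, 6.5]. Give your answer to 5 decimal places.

h = 2, n = 3.
(3h/8)·[y₀ + 3y₁ + 3y₂ + y₃] = 0.75·(56.69) = 42.51750.

42.51750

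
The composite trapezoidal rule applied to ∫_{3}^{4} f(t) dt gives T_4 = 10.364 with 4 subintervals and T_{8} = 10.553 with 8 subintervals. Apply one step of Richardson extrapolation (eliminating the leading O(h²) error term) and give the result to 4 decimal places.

10.6160

R = (4·T_{8} − T_4) / 3 = (4·10.553 − 10.364)/3 = (31.848)/3 = 10.6160.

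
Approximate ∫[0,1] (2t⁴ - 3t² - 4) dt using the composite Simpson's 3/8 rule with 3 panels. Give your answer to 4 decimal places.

-4.5926

h = (1 − 0)/3 = 0.333333.
Nodes t₀,…,t₃ = 0, 0.333333, 0.666667, 1.
f(t) = 2t⁴ - 3t² - 4: f₀=-4, f₁=-4.308642, f₂=-4.938272, f₃=-5.
(3h/8)·[f₀ + 3f₁ + 3f₂ + f₃] = 0.125·(-36.740741) = -4.5926.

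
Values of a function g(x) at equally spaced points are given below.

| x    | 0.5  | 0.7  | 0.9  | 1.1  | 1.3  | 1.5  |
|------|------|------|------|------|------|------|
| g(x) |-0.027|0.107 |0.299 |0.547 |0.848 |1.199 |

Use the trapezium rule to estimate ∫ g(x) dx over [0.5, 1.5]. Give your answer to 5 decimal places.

h = 0.2, n = 5.
(h/2)·[y₀ + 2y₁ + 2y₂ + 2y₃ + 2y₄ + y₅] = 0.1·(4.774) = 0.47740.

0.47740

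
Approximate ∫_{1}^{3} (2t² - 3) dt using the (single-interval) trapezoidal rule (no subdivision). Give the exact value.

T = (b−a)/2 · [f(1) + f(3)] = 1·[(-1) + 15] = 14.

14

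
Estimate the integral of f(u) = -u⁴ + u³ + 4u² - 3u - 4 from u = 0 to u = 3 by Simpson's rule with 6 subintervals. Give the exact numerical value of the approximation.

h = (3 − 0)/6 = 0.5.
Nodes u₀,…,u₆ = 0, 0.5, 1, 1.5, 2, 2.5, 3.
f(u) = -u⁴ + u³ + 4u² - 3u - 4: f₀=-4, f₁=-4.4375, f₂=-3, f₃=-1.1875, f₄=-2, f₅=-9.9375, f₆=-31.
(h/3)·[f₀ + 4f₁ + 2f₂ + 4f₃ + 2f₄ + 4f₅ + f₆] = 0.166667·(-107.25) = -17.875.

-17.875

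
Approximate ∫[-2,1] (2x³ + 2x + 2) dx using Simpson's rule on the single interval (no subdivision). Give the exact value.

-4.5

S = (b−a)/6 · [f(-2) + 4f(-0.5) + f(1)] = 0.5·[(-18) + 4·0.75 + 6] = -4.5.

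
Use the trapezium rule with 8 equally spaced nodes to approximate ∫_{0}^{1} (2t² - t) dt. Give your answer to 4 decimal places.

0.1735

h = (1 − 0)/7 = 0.142857.
Nodes t₀,…,t₇ = 0, 0.142857, 0.285714, 0.428571, 0.571429, 0.714286, 0.857143, 1.
f(t) = 2t² - t: f₀=0, f₁=-0.102041, f₂=-0.122449, f₃=-0.061224, f₄=0.081633, f₅=0.306122, f₆=0.612245, f₇=1.
(h/2)·[f₀ + 2f₁ + 2f₂ + 2f₃ + 2f₄ + 2f₅ + 2f₆ + f₇] = 0.071429·(2.428571) = 0.1735.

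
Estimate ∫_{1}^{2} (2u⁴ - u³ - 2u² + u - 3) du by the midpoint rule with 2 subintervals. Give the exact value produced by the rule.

h = (2 − 1)/2 = 0.5.
Midpoints m₁,…,m₂ = 1.25, 1.75.
f(m₁)=-1.9453125, f(m₂)=6.0234375.
h·[f(m₁) + f(m₂)] = 0.5·(4.078125) = 2.0390625.

2.0390625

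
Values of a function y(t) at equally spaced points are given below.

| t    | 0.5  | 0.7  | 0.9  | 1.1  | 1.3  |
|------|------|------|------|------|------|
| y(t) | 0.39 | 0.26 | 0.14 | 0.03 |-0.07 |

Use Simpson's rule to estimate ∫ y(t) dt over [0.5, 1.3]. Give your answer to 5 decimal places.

h = 0.2, n = 4.
(h/3)·[y₀ + 4y₁ + 2y₂ + 4y₃ + y₄] = 0.066667·(1.76) = 0.11733.

0.11733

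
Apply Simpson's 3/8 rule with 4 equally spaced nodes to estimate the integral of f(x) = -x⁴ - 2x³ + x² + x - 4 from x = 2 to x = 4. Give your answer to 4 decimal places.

-301.8519

h = (4 − 2)/3 = 0.666667.
Nodes x₀,…,x₃ = 2, 2.666667, 3.333333, 4.
f(x) = -x⁴ - 2x³ + x² + x - 4: f₀=-30, f₁=-82.716049, f₂=-187.086420, f₃=-368.
(3h/8)·[f₀ + 3f₁ + 3f₂ + f₃] = 0.25·(-1207.407407) = -301.8519.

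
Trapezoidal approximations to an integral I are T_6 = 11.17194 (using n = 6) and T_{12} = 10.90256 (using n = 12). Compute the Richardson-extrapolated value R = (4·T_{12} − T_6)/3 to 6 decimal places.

R = (4·T_{12} − T_6) / 3 = (4·10.90256 − 11.17194)/3 = (32.43830)/3 = 10.812767.

10.812767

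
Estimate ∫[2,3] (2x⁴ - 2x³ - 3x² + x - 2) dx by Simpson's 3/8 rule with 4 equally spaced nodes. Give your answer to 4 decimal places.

h = (3 − 2)/3 = 0.333333.
Nodes x₀,…,x₃ = 2, 2.333333, 2.666667, 3.
f(x) = 2x⁴ - 2x³ - 3x² + x - 2: f₀=4, f₁=17.876543, f₂=42.543210, f₃=82.
(3h/8)·[f₀ + 3f₁ + 3f₂ + f₃] = 0.125·(267.259259) = 33.4074.

33.4074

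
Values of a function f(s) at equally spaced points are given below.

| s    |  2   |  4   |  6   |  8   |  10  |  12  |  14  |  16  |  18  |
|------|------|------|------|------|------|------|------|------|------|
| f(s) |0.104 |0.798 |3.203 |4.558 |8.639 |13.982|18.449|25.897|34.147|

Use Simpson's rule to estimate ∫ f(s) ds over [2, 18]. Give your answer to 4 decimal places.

h = 2, n = 8.
(h/3)·[y₀ + 4y₁ + 2y₂ + 4y₃ + 2y₄ + 4y₅ + 2y₆ + 4y₇ + y₈] = 0.666667·(275.773) = 183.8487.

183.8487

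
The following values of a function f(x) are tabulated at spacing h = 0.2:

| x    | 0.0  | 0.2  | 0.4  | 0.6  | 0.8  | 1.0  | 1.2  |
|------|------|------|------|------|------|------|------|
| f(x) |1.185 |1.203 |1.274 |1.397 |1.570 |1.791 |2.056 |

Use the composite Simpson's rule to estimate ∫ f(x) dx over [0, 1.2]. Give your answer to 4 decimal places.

h = 0.2, n = 6.
(h/3)·[y₀ + 4y₁ + 2y₂ + 4y₃ + 2y₄ + 4y₅ + y₆] = 0.066667·(26.493) = 1.7662.

1.7662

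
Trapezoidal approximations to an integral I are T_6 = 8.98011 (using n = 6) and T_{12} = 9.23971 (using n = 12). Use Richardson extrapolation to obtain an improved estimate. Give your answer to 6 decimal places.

9.326243

R = (4·T_{12} − T_6) / 3 = (4·9.23971 − 8.98011)/3 = (27.97873)/3 = 9.326243.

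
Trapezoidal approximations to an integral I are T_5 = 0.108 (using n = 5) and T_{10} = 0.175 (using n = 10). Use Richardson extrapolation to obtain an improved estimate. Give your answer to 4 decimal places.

0.1973

R = (4·T_{10} − T_5) / 3 = (4·0.175 − 0.108)/3 = (0.592)/3 = 0.1973.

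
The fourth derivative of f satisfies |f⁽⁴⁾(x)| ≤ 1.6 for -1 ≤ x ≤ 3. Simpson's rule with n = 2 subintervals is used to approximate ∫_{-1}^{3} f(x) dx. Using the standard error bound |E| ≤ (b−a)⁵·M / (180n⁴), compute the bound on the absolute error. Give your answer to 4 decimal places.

0.5689

|E| ≤ (4)⁵·1.6 / (180·2⁴) = 1638.4/2880 = 0.5689.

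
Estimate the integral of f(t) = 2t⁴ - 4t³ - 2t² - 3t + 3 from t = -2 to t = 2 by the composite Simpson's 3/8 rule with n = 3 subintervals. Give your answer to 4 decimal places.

h = (2 − (-2))/3 = 1.333333.
Nodes t₀,…,t₃ = -2, -0.666667, 0.666667, 2.
f(t) = 2t⁴ - 4t³ - 2t² - 3t + 3: f₀=65, f₁=5.691358, f₂=-0.679012, f₃=-11.
(3h/8)·[f₀ + 3f₁ + 3f₂ + f₃] = 0.5·(69.037037) = 34.5185.

34.5185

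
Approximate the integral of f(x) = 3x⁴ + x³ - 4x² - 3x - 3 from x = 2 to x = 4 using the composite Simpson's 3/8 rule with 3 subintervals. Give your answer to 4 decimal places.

h = (4 − 2)/3 = 0.666667.
Nodes x₀,…,x₃ = 2, 2.666667, 3.333333, 4.
f(x) = 3x⁴ + x³ - 4x² - 3x - 3: f₀=31, f₁=131.222222, f₂=349.962963, f₃=753.
(3h/8)·[f₀ + 3f₁ + 3f₂ + f₃] = 0.25·(2227.555556) = 556.8889.

556.8889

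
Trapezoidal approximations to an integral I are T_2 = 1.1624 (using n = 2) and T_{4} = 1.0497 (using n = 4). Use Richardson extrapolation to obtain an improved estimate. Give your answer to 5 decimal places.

R = (4·T_{4} − T_2) / 3 = (4·1.0497 − 1.1624)/3 = (3.0364)/3 = 1.01213.

1.01213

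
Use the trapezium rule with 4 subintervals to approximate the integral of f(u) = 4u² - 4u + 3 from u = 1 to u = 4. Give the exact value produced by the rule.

h = (4 − 1)/4 = 0.75.
Nodes u₀,…,u₄ = 1, 1.75, 2.5, 3.25, 4.
f(u) = 4u² - 4u + 3: f₀=3, f₁=8.25, f₂=18, f₃=32.25, f₄=51.
(h/2)·[f₀ + 2f₁ + 2f₂ + 2f₃ + f₄] = 0.375·(171) = 64.125.

64.125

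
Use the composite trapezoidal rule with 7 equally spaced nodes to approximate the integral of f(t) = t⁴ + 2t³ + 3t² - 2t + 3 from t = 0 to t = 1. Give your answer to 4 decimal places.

h = (1 − 0)/6 = 0.166667.
Nodes t₀,…,t₆ = 0, 0.166667, 0.333333, 0.5, 0.666667, 0.833333, 1.
f(t) = t⁴ + 2t³ + 3t² - 2t + 3: f₀=3, f₁=2.760031, f₂=2.753086, f₃=3.0625, f₄=3.790123, f₅=5.056327, f₆=7.
(h/2)·[f₀ + 2f₁ + 2f₂ + 2f₃ + 2f₄ + 2f₅ + f₆] = 0.083333·(44.844136) = 3.7370.

3.7370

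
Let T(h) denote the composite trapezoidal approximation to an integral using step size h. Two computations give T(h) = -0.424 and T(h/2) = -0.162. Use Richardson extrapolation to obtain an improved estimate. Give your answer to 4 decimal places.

R = (4·T(h/2) − T(h)) / 3 = (4·(-0.162) − (-0.424))/3 = (-0.224)/3 = -0.0747.

-0.0747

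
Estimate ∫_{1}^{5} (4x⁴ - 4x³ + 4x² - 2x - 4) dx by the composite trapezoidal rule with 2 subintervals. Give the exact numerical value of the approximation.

h = (5 − 1)/2 = 2.
Nodes x₀,…,x₂ = 1, 3, 5.
f(x) = 4x⁴ - 4x³ + 4x² - 2x - 4: f₀=-2, f₁=242, f₂=2086.
(h/2)·[f₀ + 2f₁ + f₂] = 1·(2568) = 2568.

2568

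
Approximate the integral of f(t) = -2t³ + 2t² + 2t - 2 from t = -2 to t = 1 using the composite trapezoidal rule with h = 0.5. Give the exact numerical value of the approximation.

5.125

h = (1 − (-2))/6 = 0.5.
Nodes t₀,…,t₆ = -2, -1.5, -1, -0.5, 0, 0.5, 1.
f(t) = -2t³ + 2t² + 2t - 2: f₀=18, f₁=6.25, f₂=0, f₃=-2.25, f₄=-2, f₅=-0.75, f₆=0.
(h/2)·[f₀ + 2f₁ + 2f₂ + 2f₃ + 2f₄ + 2f₅ + f₆] = 0.25·(20.5) = 5.125.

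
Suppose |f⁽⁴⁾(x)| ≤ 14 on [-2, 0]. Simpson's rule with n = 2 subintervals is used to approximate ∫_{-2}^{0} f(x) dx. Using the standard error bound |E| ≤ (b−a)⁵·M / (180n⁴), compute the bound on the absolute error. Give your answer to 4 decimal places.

|E| ≤ (2)⁵·14 / (180·2⁴) = 448/2880 = 0.1556.

0.1556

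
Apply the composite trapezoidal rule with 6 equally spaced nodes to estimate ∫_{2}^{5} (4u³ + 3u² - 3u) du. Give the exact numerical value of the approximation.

702.6

h = (5 − 2)/5 = 0.6.
Nodes u₀,…,u₅ = 2, 2.6, 3.2, 3.8, 4.4, 5.
f(u) = 4u³ + 3u² - 3u: f₀=38, f₁=82.784, f₂=152.192, f₃=251.408, f₄=385.616, f₅=560.
(h/2)·[f₀ + 2f₁ + 2f₂ + 2f₃ + 2f₄ + f₅] = 0.3·(2342) = 702.6.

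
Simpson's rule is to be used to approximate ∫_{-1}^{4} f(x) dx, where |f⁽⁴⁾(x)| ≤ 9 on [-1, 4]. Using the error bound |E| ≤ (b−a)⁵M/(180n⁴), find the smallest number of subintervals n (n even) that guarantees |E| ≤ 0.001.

20

Need 28125/(180n⁴) ≤ 0.001.
n⁴ ≥ 28125/(180·0.001) = 156250 ⇒ n ≥ 19.8818, so the smallest even n is 20. (n must be even for Simpson's rule.)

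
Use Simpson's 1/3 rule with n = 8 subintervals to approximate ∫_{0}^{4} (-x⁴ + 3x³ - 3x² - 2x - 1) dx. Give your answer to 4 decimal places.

h = (4 − 0)/8 = 0.5.
Nodes x₀,…,x₈ = 0, 0.5, 1, 1.5, 2, 2.5, 3, 3.5, 4.
f(x) = -x⁴ + 3x³ - 3x² - 2x - 1: f₀=-1, f₁=-2.4375, f₂=-4, f₃=-5.6875, f₄=-9, f₅=-16.9375, f₆=-34, f₇=-66.1875, f₈=-121.
(h/3)·[f₀ + 4f₁ + 2f₂ + 4f₃ + 2f₄ + 4f₅ + 2f₆ + 4f₇ + f₈] = 0.166667·(-581) = -96.8333.

-96.8333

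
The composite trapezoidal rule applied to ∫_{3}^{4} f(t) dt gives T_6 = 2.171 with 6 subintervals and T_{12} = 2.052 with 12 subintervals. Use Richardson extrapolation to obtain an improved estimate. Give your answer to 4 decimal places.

2.0123

R = (4·T_{12} − T_6) / 3 = (4·2.052 − 2.171)/3 = (6.037)/3 = 2.0123.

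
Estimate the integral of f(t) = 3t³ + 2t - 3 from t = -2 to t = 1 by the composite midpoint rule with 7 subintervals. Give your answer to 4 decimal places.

h = (1 − (-2))/7 = 0.428571.
Midpoints m₁,…,m₇ = -1.785714, -1.357143, -0.928571, -0.5, -0.071429, 0.357143, 0.785714.
f(m₁)=-23.654155, f(m₂)=-13.213192, f(m₃)=-7.259111, f(m₄)=-4.375, f(m₅)=-3.143950, f(m₆)=-2.149052, f(m₇)=0.026603.
h·[f(m₁) + f(m₂) + f(m₃) + f(m₄) + f(m₅) + f(m₆) + f(m₇)] = 0.428571·(-53.767857) = -23.0434.

-23.0434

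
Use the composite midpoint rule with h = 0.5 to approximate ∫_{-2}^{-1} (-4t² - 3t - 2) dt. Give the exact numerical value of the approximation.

h = (-1 − (-2))/2 = 0.5.
Midpoints m₁,…,m₂ = -1.75, -1.25.
f(m₁)=-9, f(m₂)=-4.5.
h·[f(m₁) + f(m₂)] = 0.5·(-13.5) = -6.75.

-6.75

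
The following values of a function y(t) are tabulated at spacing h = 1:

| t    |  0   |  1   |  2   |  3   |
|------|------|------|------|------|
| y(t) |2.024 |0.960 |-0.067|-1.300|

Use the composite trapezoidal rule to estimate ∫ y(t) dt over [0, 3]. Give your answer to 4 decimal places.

1.2550

h = 1, n = 3.
(h/2)·[y₀ + 2y₁ + 2y₂ + y₃] = 0.5·(2.510) = 1.2550.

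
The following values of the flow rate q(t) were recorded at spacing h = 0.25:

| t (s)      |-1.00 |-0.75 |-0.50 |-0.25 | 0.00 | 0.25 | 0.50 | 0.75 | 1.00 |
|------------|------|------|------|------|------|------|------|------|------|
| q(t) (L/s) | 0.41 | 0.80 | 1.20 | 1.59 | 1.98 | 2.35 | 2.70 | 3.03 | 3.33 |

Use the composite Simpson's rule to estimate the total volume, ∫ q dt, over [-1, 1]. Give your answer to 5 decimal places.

h = 0.25, n = 8.
(h/3)·[y₀ + 4y₁ + 2y₂ + 4y₃ + 2y₄ + 4y₅ + 2y₆ + 4y₇ + y₈] = 0.083333·(46.58) = 3.88167.

3.88167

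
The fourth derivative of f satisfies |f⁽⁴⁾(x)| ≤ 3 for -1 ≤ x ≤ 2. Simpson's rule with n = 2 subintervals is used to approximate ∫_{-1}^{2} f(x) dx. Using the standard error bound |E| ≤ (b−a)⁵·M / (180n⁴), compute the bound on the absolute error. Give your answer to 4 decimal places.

|E| ≤ (3)⁵·3 / (180·2⁴) = 729/2880 = 0.2531.

0.2531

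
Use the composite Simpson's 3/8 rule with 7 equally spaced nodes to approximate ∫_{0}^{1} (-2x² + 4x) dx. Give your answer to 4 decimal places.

h = (1 − 0)/6 = 0.166667.
Nodes x₀,…,x₆ = 0, 0.166667, 0.333333, 0.5, 0.666667, 0.833333, 1.
f(x) = -2x² + 4x: f₀=0, f₁=0.611111, f₂=1.111111, f₃=1.5, f₄=1.777778, f₅=1.944444, f₆=2.
(3h/8)·[f₀ + 3f₁ + 3f₂ + 2f₃ + 3f₄ + 3f₅ + f₆] = 0.0625·(21.333333) = 1.3333.

1.3333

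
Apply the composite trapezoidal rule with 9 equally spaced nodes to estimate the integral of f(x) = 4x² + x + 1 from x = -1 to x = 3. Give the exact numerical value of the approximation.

h = (3 − (-1))/8 = 0.5.
Nodes x₀,…,x₈ = -1, -0.5, 0, 0.5, 1, 1.5, 2, 2.5, 3.
f(x) = 4x² + x + 1: f₀=4, f₁=1.5, f₂=1, f₃=2.5, f₄=6, f₅=11.5, f₆=19, f₇=28.5, f₈=40.
(h/2)·[f₀ + 2f₁ + 2f₂ + 2f₃ + 2f₄ + 2f₅ + 2f₆ + 2f₇ + f₈] = 0.25·(184) = 46.

46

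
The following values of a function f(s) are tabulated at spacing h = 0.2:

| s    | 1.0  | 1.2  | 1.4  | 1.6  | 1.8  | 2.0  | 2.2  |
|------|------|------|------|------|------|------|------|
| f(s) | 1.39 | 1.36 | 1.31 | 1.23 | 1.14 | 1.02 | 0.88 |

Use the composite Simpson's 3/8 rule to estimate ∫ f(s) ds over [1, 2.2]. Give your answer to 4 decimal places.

1.4415

h = 0.2, n = 6.
(3h/8)·[y₀ + 3y₁ + 3y₂ + 2y₃ + 3y₄ + 3y₅ + y₆] = 0.075·(19.22) = 1.4415.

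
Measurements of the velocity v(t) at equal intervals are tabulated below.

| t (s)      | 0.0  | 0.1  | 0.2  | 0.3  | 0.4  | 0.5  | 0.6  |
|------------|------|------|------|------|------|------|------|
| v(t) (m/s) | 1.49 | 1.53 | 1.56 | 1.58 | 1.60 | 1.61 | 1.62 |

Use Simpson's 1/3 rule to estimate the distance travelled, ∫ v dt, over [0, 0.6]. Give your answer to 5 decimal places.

h = 0.1, n = 6.
(h/3)·[y₀ + 4y₁ + 2y₂ + 4y₃ + 2y₄ + 4y₅ + y₆] = 0.033333·(28.31) = 0.94367.

0.94367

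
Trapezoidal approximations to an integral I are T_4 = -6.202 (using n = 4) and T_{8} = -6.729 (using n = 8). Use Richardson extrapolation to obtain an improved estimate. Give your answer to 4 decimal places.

R = (4·T_{8} − T_4) / 3 = (4·(-6.729) − (-6.202))/3 = (-20.714)/3 = -6.9047.

-6.9047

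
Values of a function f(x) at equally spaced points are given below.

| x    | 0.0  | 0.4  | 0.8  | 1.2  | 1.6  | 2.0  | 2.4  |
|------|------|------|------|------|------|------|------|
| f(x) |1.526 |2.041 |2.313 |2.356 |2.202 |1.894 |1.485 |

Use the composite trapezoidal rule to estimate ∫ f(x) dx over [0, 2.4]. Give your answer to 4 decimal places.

h = 0.4, n = 6.
(h/2)·[y₀ + 2y₁ + 2y₂ + 2y₃ + 2y₄ + 2y₅ + y₆] = 0.2·(24.623) = 4.9246.

4.9246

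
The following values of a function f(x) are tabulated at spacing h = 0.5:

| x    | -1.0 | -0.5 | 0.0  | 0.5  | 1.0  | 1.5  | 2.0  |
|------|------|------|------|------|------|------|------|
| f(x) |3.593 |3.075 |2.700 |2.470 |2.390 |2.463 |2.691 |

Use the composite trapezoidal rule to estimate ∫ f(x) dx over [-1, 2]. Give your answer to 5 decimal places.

h = 0.5, n = 6.
(h/2)·[y₀ + 2y₁ + 2y₂ + 2y₃ + 2y₄ + 2y₅ + y₆] = 0.25·(32.480) = 8.12000.

8.12000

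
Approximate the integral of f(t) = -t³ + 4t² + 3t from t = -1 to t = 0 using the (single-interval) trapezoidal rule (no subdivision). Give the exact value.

1

T = (b−a)/2 · [f(-1) + f(0)] = 0.5·[2 + 0] = 1.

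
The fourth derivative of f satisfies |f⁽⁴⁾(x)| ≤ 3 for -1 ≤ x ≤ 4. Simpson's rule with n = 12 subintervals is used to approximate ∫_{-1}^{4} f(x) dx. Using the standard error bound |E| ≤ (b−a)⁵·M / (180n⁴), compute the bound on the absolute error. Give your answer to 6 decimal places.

0.002512

|E| ≤ (5)⁵·3 / (180·12⁴) = 9375/3732480 = 0.002512.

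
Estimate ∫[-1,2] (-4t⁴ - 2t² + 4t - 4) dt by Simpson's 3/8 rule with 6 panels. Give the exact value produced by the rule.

-38.625

h = (2 − (-1))/6 = 0.5.
Nodes t₀,…,t₆ = -1, -0.5, 0, 0.5, 1, 1.5, 2.
f(t) = -4t⁴ - 2t² + 4t - 4: f₀=-14, f₁=-6.75, f₂=-4, f₃=-2.75, f₄=-6, f₅=-22.75, f₆=-68.
(3h/8)·[f₀ + 3f₁ + 3f₂ + 2f₃ + 3f₄ + 3f₅ + f₆] = 0.1875·(-206) = -38.625.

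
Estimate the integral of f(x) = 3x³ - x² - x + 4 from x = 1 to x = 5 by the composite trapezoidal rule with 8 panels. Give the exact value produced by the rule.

h = (5 − 1)/8 = 0.5.
Nodes x₀,…,x₈ = 1, 1.5, 2, 2.5, 3, 3.5, 4, 4.5, 5.
f(x) = 3x³ - x² - x + 4: f₀=5, f₁=10.375, f₂=22, f₃=42.125, f₄=73, f₅=116.875, f₆=176, f₇=252.625, f₈=349.
(h/2)·[f₀ + 2f₁ + 2f₂ + 2f₃ + 2f₄ + 2f₅ + 2f₆ + 2f₇ + f₈] = 0.25·(1740) = 435.

435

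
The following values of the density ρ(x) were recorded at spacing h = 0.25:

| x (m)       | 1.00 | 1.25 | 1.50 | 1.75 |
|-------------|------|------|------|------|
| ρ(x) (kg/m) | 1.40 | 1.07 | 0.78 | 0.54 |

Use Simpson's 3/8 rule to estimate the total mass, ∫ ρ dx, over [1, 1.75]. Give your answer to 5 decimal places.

h = 0.25, n = 3.
(3h/8)·[y₀ + 3y₁ + 3y₂ + y₃] = 0.09375·(7.49) = 0.70219.

0.70219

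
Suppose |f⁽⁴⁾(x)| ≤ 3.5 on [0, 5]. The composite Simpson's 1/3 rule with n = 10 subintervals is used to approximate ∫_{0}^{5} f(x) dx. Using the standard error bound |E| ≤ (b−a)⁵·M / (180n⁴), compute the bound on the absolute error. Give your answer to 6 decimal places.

|E| ≤ (5)⁵·3.5 / (180·10⁴) = 10937.5/1800000 = 0.006076.

0.006076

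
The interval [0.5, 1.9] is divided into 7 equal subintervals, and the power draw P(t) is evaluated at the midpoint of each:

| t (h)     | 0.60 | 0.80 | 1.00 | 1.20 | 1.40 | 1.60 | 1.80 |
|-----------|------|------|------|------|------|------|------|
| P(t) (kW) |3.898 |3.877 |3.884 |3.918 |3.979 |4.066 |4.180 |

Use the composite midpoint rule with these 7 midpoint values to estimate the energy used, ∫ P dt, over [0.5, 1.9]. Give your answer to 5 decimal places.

h = 0.2, n = 7.
h·[y(m₁) + y(m₂) + y(m₃) + y(m₄) + y(m₅) + y(m₆) + y(m₇)] = 0.2·(27.802) = 5.56040.

5.56040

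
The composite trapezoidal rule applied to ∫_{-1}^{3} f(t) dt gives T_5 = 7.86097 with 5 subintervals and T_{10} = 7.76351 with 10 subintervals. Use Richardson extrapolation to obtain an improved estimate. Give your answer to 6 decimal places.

7.731023

R = (4·T_{10} − T_5) / 3 = (4·7.76351 − 7.86097)/3 = (23.19307)/3 = 7.731023.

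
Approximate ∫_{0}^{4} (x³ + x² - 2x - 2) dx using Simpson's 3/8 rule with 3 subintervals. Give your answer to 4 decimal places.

61.3333

h = (4 − 0)/3 = 1.333333.
Nodes x₀,…,x₃ = 0, 1.333333, 2.666667, 4.
f(x) = x³ + x² - 2x - 2: f₀=-2, f₁=-0.518519, f₂=18.740741, f₃=70.
(3h/8)·[f₀ + 3f₁ + 3f₂ + f₃] = 0.5·(122.666667) = 61.3333.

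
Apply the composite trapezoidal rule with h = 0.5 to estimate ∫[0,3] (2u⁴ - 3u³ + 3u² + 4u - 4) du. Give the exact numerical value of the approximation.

h = (3 − 0)/6 = 0.5.
Nodes u₀,…,u₆ = 0, 0.5, 1, 1.5, 2, 2.5, 3.
f(u) = 2u⁴ - 3u³ + 3u² + 4u - 4: f₀=-4, f₁=-1.5, f₂=2, f₃=8.75, f₄=24, f₅=56, f₆=116.
(h/2)·[f₀ + 2f₁ + 2f₂ + 2f₃ + 2f₄ + 2f₅ + f₆] = 0.25·(290.5) = 72.625.

72.625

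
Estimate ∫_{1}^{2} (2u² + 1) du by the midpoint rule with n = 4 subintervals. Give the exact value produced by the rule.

h = (2 − 1)/4 = 0.25.
Midpoints m₁,…,m₄ = 1.125, 1.375, 1.625, 1.875.
f(m₁)=3.53125, f(m₂)=4.78125, f(m₃)=6.28125, f(m₄)=8.03125.
h·[f(m₁) + f(m₂) + f(m₃) + f(m₄)] = 0.25·(22.625) = 5.65625.

5.65625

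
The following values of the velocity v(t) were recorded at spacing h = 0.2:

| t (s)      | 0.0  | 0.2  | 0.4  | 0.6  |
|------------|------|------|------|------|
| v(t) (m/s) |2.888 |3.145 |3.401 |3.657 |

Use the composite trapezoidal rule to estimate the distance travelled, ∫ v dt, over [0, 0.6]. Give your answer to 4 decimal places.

h = 0.2, n = 3.
(h/2)·[y₀ + 2y₁ + 2y₂ + y₃] = 0.1·(19.637) = 1.9637.

1.9637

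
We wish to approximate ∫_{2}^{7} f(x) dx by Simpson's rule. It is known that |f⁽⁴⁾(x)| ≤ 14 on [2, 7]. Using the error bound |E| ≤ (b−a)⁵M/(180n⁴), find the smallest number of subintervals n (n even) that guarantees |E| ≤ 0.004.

Need 43750/(180n⁴) ≤ 0.004.
n⁴ ≥ 43750/(180·0.004) = 60763.9 ⇒ n ≥ 15.7004, so the smallest even n is 16. (n must be even for Simpson's rule.)

16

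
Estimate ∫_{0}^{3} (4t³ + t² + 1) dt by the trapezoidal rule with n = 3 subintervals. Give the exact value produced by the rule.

h = (3 − 0)/3 = 1.
Nodes t₀,…,t₃ = 0, 1, 2, 3.
f(t) = 4t³ + t² + 1: f₀=1, f₁=6, f₂=37, f₃=118.
(h/2)·[f₀ + 2f₁ + 2f₂ + f₃] = 0.5·(205) = 102.5.

102.5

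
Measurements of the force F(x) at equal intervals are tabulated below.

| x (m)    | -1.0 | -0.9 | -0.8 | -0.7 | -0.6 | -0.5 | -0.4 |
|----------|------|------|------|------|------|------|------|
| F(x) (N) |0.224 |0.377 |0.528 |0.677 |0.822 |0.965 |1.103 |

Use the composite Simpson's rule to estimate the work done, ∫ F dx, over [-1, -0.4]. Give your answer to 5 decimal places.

h = 0.1, n = 6.
(h/3)·[y₀ + 4y₁ + 2y₂ + 4y₃ + 2y₄ + 4y₅ + y₆] = 0.033333·(12.103) = 0.40343.

0.40343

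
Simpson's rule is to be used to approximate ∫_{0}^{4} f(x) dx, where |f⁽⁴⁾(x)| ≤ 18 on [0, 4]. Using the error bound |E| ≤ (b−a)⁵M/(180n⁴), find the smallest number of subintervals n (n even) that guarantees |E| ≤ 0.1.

Need 18432/(180n⁴) ≤ 0.1.
n⁴ ≥ 18432/(180·0.1) = 1024 ⇒ n ≥ 5.6569, so the smallest even n is 6. (n must be even for Simpson's rule.)

6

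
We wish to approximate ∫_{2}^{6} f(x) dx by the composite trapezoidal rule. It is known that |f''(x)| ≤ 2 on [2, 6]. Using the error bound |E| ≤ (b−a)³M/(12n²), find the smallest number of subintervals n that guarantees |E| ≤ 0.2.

8

Need 128/(12n²) ≤ 0.2.
n² ≥ 128/(12·0.2) = 53.3333 ⇒ n ≥ 7.3030, so the smallest n is 8.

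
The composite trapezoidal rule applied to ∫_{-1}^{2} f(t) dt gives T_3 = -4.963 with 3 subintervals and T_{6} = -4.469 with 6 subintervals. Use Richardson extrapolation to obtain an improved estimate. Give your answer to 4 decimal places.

R = (4·T_{6} − T_3) / 3 = (4·(-4.469) − (-4.963))/3 = (-12.913)/3 = -4.3043.

-4.3043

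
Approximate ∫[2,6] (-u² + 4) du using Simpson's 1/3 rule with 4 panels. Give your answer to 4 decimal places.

-53.3333

h = (6 − 2)/4 = 1.
Nodes u₀,…,u₄ = 2, 3, 4, 5, 6.
f(u) = -u² + 4: f₀=0, f₁=-5, f₂=-12, f₃=-21, f₄=-32.
(h/3)·[f₀ + 4f₁ + 2f₂ + 4f₃ + f₄] = 0.333333·(-160) = -53.3333.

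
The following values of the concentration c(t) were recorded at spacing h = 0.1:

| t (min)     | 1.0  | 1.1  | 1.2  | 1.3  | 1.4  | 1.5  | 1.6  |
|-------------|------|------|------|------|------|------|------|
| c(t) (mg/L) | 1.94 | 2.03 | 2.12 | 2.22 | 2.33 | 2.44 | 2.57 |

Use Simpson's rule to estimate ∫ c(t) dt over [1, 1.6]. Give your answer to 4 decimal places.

1.3390

h = 0.1, n = 6.
(h/3)·[y₀ + 4y₁ + 2y₂ + 4y₃ + 2y₄ + 4y₅ + y₆] = 0.033333·(40.17) = 1.3390.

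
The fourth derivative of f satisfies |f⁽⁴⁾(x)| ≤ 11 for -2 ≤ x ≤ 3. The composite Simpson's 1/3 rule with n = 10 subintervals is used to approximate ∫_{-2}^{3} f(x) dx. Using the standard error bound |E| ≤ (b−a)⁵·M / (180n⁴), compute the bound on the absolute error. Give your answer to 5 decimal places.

|E| ≤ (5)⁵·11 / (180·10⁴) = 34375/1800000 = 0.01910.

0.01910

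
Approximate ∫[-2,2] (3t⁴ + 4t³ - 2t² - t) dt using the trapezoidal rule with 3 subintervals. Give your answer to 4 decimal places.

h = (2 − (-2))/3 = 1.333333.
Nodes t₀,…,t₃ = -2, -0.666667, 0.666667, 2.
f(t) = 3t⁴ + 4t³ - 2t² - t: f₀=10, f₁=-0.814815, f₂=0.222222, f₃=70.
(h/2)·[f₀ + 2f₁ + 2f₂ + f₃] = 0.666667·(78.814815) = 52.5432.

52.5432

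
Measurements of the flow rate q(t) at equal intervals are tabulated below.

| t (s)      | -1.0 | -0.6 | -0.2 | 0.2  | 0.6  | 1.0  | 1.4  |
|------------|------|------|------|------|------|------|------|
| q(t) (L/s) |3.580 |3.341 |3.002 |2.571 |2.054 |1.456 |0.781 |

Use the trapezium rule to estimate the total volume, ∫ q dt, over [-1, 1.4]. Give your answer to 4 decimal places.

h = 0.4, n = 6.
(h/2)·[y₀ + 2y₁ + 2y₂ + 2y₃ + 2y₄ + 2y₅ + y₆] = 0.2·(29.209) = 5.8418.

5.8418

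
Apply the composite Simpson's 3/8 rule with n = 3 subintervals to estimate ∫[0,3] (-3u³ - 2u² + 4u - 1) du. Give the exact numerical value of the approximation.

-63.75

h = (3 − 0)/3 = 1.
Nodes u₀,…,u₃ = 0, 1, 2, 3.
f(u) = -3u³ - 2u² + 4u - 1: f₀=-1, f₁=-2, f₂=-25, f₃=-88.
(3h/8)·[f₀ + 3f₁ + 3f₂ + f₃] = 0.375·(-170) = -63.75.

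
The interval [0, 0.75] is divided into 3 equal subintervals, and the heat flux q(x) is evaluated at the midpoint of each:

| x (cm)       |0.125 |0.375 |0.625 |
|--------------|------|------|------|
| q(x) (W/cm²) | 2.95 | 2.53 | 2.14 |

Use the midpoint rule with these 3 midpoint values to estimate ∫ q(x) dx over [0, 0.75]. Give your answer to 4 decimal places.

1.9050

h = 0.25, n = 3.
h·[y(m₁) + y(m₂) + y(m₃)] = 0.25·(7.62) = 1.9050.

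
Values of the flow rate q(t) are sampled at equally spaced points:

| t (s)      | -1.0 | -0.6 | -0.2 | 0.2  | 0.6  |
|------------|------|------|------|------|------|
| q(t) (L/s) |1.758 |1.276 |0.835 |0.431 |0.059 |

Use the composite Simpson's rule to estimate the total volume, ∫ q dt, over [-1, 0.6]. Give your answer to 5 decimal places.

h = 0.4, n = 4.
(h/3)·[y₀ + 4y₁ + 2y₂ + 4y₃ + y₄] = 0.133333·(10.315) = 1.37533.

1.37533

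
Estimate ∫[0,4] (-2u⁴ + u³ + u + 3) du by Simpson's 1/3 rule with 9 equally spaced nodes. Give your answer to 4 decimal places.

h = (4 − 0)/8 = 0.5.
Nodes u₀,…,u₈ = 0, 0.5, 1, 1.5, 2, 2.5, 3, 3.5, 4.
f(u) = -2u⁴ + u³ + u + 3: f₀=3, f₁=3.5, f₂=3, f₃=-2.25, f₄=-19, f₅=-57, f₆=-129, f₇=-250.75, f₈=-441.
(h/3)·[f₀ + 4f₁ + 2f₂ + 4f₃ + 2f₄ + 4f₅ + 2f₆ + 4f₇ + f₈] = 0.166667·(-1954) = -325.6667.

-325.6667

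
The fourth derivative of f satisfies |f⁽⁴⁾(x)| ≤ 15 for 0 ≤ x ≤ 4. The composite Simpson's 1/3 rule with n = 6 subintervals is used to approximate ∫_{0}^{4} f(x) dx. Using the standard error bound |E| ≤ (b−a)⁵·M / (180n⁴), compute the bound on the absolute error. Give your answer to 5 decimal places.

|E| ≤ (4)⁵·15 / (180·6⁴) = 15360/233280 = 0.06584.

0.06584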